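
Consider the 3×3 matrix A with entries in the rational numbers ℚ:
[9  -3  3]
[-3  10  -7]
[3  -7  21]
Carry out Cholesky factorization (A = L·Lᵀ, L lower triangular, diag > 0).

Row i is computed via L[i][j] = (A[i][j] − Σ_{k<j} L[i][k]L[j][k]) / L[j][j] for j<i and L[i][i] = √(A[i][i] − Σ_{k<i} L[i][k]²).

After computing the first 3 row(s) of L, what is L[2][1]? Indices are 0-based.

Step 1: L[0][0] = √(9) = 3.
  L[1][0] = (-3) / L[0][0] = -1.
Step 2: L[1][1] = √(9) = 3.
  L[2][0] = (3) / L[0][0] = 1.
  L[2][1] = (-6) / L[1][1] = -2.
Step 3: L[2][2] = √(16) = 4.

L[2][1] = -2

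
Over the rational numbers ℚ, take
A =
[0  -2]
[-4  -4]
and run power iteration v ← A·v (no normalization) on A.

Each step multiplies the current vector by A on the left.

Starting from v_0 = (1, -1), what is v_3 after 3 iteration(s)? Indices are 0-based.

v_3 = (16, 32)

v_0 = (1, -1).
v_1 = A·v_0 = (2, 0).
v_2 = A·v_1 = (0, -8).
v_3 = A·v_2 = (16, 32).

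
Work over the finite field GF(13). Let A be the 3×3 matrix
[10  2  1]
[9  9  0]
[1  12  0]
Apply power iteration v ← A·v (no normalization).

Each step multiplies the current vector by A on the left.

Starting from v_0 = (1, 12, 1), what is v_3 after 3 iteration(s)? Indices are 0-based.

v_0 = (1, 12, 1).
v_1 = A·v_0 = (9, 0, 2).
v_2 = A·v_1 = (1, 3, 9).
v_3 = A·v_2 = (12, 10, 11).

v_3 = (12, 10, 11)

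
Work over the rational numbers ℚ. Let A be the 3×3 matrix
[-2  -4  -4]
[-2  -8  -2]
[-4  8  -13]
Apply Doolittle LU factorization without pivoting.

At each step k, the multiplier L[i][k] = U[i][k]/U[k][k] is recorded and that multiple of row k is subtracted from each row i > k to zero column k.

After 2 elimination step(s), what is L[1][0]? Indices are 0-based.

[col 0] pivot -2
  R1 -= 1*R0 → (0, -4, 2)  (L[1][0] := 1)
  R2 -= 2*R0 → (0, 16, -5)  (L[2][0] := 2)
[col 1] pivot -4
  R2 -= -4*R1 → (0, 0, 3)  (L[2][1] := -4)

L[1][0] = 1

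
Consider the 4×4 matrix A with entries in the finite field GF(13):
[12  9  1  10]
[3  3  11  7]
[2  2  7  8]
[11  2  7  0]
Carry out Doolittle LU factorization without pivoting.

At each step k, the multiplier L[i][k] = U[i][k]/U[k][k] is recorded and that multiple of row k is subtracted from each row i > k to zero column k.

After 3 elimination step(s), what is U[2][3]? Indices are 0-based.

k=0: U[0][0]=12
  eliminate (1,0): mult=10, new row 1: (0, 4, 1, 11); set L[1][0]=10
  eliminate (2,0): mult=11, new row 2: (0, 7, 9, 2); set L[2][0]=11
  eliminate (3,0): mult=2, new row 3: (0, 10, 5, 6); set L[3][0]=2
k=1: U[1][1]=4
  eliminate (2,1): mult=5, new row 2: (0, 0, 4, 12); set L[2][1]=5
  eliminate (3,1): mult=9, new row 3: (0, 0, 9, 11); set L[3][1]=9
k=2: U[2][2]=4
  eliminate (3,2): mult=12, new row 3: (0, 0, 0, 10); set L[3][2]=12

U[2][3] = 12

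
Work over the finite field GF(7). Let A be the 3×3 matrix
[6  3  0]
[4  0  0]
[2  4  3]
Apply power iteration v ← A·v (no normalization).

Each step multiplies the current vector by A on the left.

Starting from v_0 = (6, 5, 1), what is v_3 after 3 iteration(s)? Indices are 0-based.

v_3 = (3, 0, 3)

v_0 = (6, 5, 1).
v_1 = A·v_0 = (2, 3, 0).
v_2 = A·v_1 = (0, 1, 2).
v_3 = A·v_2 = (3, 0, 3).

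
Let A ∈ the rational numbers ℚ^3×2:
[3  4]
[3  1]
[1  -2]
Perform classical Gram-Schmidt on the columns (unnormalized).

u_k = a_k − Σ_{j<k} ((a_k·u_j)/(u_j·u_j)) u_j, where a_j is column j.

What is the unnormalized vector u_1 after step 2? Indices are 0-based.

u_1 = (37/19, -20/19, -51/19)

Step 1: u_0 = a_0 = (3, 3, 1).
Step 2: u_1 = a_1 − (13/19)·u_0 = (37/19, -20/19, -51/19).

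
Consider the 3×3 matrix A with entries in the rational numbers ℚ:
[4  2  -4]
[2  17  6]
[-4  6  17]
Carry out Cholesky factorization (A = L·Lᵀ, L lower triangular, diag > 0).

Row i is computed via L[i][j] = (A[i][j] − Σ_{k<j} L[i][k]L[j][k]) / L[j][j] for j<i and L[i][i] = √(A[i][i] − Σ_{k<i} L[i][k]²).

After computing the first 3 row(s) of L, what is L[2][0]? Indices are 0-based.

Step 1: L[0][0] = √(4) = 2.
  L[1][0] = (2) / L[0][0] = 1.
Step 2: L[1][1] = √(16) = 4.
  L[2][0] = (-4) / L[0][0] = -2.
  L[2][1] = (8) / L[1][1] = 2.
Step 3: L[2][2] = √(9) = 3.

L[2][0] = -2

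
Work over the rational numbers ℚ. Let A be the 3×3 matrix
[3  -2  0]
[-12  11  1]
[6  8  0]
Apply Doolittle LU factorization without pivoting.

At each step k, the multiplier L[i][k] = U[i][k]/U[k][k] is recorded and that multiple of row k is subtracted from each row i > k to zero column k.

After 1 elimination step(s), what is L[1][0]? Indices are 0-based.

k=0: U[0][0]=3
  eliminate (1,0): mult=-4, new row 1: (0, 3, 1); set L[1][0]=-4
  eliminate (2,0): mult=2, new row 2: (0, 12, 0); set L[2][0]=2

L[1][0] = -4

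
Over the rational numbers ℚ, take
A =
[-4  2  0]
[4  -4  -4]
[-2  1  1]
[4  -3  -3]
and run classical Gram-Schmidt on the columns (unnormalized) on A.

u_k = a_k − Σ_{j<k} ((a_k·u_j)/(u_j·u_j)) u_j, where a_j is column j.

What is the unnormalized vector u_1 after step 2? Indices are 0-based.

u_1 = (-12/13, -14/13, -6/13, -1/13)

Step 1: u_0 = a_0 = (-4, 4, -2, 4).
Step 2: u_1 = a_1 − (-19/26)·u_0 = (-12/13, -14/13, -6/13, -1/13).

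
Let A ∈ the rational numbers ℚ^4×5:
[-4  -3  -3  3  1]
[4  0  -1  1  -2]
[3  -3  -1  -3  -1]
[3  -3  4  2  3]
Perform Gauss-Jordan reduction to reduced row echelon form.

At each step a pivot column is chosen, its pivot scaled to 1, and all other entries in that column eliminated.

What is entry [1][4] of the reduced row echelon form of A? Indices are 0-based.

M[1][4] = -133/345

[1] R0 /= -4  ⇒  (1, 3/4, 3/4, -3/4, -1/4)
     R1 -= 4·R0  ⇒  (0, -3, -4, 4, -1)
     R2 -= 3·R0  ⇒  (0, -21/4, -13/4, -3/4, -1/4)
     R3 -= 3·R0  ⇒  (0, -21/4, 7/4, 17/4, 15/4)
[2] R1 /= -3  ⇒  (0, 1, 4/3, -4/3, 1/3)
     R0 -= 3/4·R1  ⇒  (1, 0, -1/4, 1/4, -1/2)
     R2 -= -21/4·R1  ⇒  (0, 0, 15/4, -31/4, 3/2)
     R3 -= -21/4·R1  ⇒  (0, 0, 35/4, -11/4, 11/2)
[3] R2 /= 15/4  ⇒  (0, 0, 1, -31/15, 2/5)
     R0 -= -1/4·R2  ⇒  (1, 0, 0, -4/15, -2/5)
     R1 -= 4/3·R2  ⇒  (0, 1, 0, 64/45, -1/5)
     R3 -= 35/4·R2  ⇒  (0, 0, 0, 46/3, 2)
[4] R3 /= 46/3  ⇒  (0, 0, 0, 1, 3/23)
     R0 -= -4/15·R3  ⇒  (1, 0, 0, 0, -42/115)
     R1 -= 64/45·R3  ⇒  (0, 1, 0, 0, -133/345)
     R2 -= -31/15·R3  ⇒  (0, 0, 1, 0, 77/115)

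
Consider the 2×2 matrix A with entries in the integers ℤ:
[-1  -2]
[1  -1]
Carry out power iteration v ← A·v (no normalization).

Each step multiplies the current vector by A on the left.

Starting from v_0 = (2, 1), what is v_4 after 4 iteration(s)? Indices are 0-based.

v_4 = (-22, 1)

v_0 = (2, 1).
v_1 = A·v_0 = (-4, 1).
v_2 = A·v_1 = (2, -5).
v_3 = A·v_2 = (8, 7).
v_4 = A·v_3 = (-22, 1).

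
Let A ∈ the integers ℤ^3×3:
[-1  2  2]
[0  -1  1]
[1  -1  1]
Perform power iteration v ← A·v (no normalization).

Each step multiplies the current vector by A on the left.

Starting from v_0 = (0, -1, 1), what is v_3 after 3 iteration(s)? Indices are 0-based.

v_3 = (-8, 0, 8)

v_0 = (0, -1, 1).
v_1 = A·v_0 = (0, 2, 2).
v_2 = A·v_1 = (8, 0, 0).
v_3 = A·v_2 = (-8, 0, 8).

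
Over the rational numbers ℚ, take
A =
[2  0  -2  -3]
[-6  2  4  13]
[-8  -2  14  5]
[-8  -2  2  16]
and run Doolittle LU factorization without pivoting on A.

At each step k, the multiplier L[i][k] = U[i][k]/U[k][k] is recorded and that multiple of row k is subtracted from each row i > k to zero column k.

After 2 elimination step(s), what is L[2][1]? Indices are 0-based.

[col 0] pivot 2
  R1 -= -3*R0 → (0, 2, -2, 4)  (L[1][0] := -3)
  R2 -= -4*R0 → (0, -2, 6, -7)  (L[2][0] := -4)
  R3 -= -4*R0 → (0, -2, -6, 4)  (L[3][0] := -4)
[col 1] pivot 2
  R2 -= -1*R1 → (0, 0, 4, -3)  (L[2][1] := -1)
  R3 -= -1*R1 → (0, 0, -8, 8)  (L[3][1] := -1)

L[2][1] = -1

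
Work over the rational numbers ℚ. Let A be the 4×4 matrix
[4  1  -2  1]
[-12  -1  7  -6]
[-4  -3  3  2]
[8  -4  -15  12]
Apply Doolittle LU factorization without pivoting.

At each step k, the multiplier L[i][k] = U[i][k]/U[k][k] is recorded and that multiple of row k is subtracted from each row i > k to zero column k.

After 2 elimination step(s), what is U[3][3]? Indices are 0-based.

k=0: U[0][0]=4
  eliminate (1,0): mult=-3, new row 1: (0, 2, 1, -3); set L[1][0]=-3
  eliminate (2,0): mult=-1, new row 2: (0, -2, 1, 3); set L[2][0]=-1
  eliminate (3,0): mult=2, new row 3: (0, -6, -11, 10); set L[3][0]=2
k=1: U[1][1]=2
  eliminate (2,1): mult=-1, new row 2: (0, 0, 2, 0); set L[2][1]=-1
  eliminate (3,1): mult=-3, new row 3: (0, 0, -8, 1); set L[3][1]=-3

U[3][3] = 1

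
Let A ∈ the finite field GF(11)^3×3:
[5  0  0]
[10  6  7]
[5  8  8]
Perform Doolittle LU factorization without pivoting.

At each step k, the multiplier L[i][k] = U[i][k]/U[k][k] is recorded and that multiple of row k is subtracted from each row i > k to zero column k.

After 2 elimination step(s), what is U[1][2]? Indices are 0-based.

k=0: U[0][0]=5
  eliminate (1,0): mult=2, new row 1: (0, 6, 7); set L[1][0]=2
  eliminate (2,0): mult=1, new row 2: (0, 8, 8); set L[2][0]=1
k=1: U[1][1]=6
  eliminate (2,1): mult=5, new row 2: (0, 0, 6); set L[2][1]=5

U[1][2] = 7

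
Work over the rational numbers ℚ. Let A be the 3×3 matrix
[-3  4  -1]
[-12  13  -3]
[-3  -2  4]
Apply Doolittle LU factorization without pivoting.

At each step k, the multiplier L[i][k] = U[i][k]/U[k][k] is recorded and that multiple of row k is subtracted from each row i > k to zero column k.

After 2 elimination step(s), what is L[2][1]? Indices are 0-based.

Step 1: pivot at (0,0) is -3.
  row1 ← row1 − (4)·row0  ⇒  L[1][0]=4, U row1=(0, -3, 1)
  row2 ← row2 − (1)·row0  ⇒  L[2][0]=1, U row2=(0, -6, 5)
Step 2: pivot at (1,1) is -3.
  row2 ← row2 − (2)·row1  ⇒  L[2][1]=2, U row2=(0, 0, 3)

L[2][1] = 2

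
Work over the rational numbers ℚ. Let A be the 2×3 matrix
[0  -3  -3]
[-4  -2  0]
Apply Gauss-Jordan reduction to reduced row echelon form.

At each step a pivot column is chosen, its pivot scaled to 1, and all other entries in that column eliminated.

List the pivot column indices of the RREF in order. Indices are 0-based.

step 1: exchange rows 0,1
step 1: normalize row 0 (÷-4) = (1, 1/2, 0)
step 2: normalize row 1 (÷-3) = (0, 1, 1)
  row 0: subtract 1/2×row1 = (1, 0, -1/2)

pivot columns: 0, 1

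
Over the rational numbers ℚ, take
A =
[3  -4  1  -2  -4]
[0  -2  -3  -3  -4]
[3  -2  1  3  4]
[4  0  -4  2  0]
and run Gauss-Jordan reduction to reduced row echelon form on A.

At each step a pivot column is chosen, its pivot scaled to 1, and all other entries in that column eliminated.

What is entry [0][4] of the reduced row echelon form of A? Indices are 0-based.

step 1: normalize row 0 (÷3) = (1, -4/3, 1/3, -2/3, -4/3)
  row 2: subtract 3×row0 = (0, 2, 0, 5, 8)
  row 3: subtract 4×row0 = (0, 16/3, -16/3, 14/3, 16/3)
step 2: normalize row 1 (÷-2) = (0, 1, 3/2, 3/2, 2)
  row 0: subtract -4/3×row1 = (1, 0, 7/3, 4/3, 4/3)
  row 2: subtract 2×row1 = (0, 0, -3, 2, 4)
  row 3: subtract 16/3×row1 = (0, 0, -40/3, -10/3, -16/3)
step 3: normalize row 2 (÷-3) = (0, 0, 1, -2/3, -4/3)
  row 0: subtract 7/3×row2 = (1, 0, 0, 26/9, 40/9)
  row 1: subtract 3/2×row2 = (0, 1, 0, 5/2, 4)
  row 3: subtract -40/3×row2 = (0, 0, 0, -110/9, -208/9)
step 4: normalize row 3 (÷-110/9) = (0, 0, 0, 1, 104/55)
  row 0: subtract 26/9×row3 = (1, 0, 0, 0, -56/55)
  row 1: subtract 5/2×row3 = (0, 1, 0, 0, -8/11)
  row 2: subtract -2/3×row3 = (0, 0, 1, 0, -4/55)

M[0][4] = -56/55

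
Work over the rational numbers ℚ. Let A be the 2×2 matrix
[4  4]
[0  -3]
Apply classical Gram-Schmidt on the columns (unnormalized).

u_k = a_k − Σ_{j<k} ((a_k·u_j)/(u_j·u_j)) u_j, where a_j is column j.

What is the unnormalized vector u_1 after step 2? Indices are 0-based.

u_1 = (0, -3)

Step 1: u_0 = a_0 = (4, 0).
Step 2: u_1 = a_1 − (1)·u_0 = (0, -3).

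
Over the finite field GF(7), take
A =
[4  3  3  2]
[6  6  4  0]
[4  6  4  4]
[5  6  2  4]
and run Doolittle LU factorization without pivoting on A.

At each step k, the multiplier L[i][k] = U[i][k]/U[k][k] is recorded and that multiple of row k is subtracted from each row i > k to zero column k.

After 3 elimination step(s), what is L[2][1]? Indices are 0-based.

L[2][1] = 2

Step 1: pivot at (0,0) is 4.
  row1 ← row1 − (5)·row0  ⇒  L[1][0]=5, U row1=(0, 5, 3, 4)
  row2 ← row2 − (1)·row0  ⇒  L[2][0]=1, U row2=(0, 3, 1, 2)
  row3 ← row3 − (3)·row0  ⇒  L[3][0]=3, U row3=(0, 4, 0, 5)
Step 2: pivot at (1,1) is 5.
  row2 ← row2 − (2)·row1  ⇒  L[2][1]=2, U row2=(0, 0, 2, 1)
  row3 ← row3 − (5)·row1  ⇒  L[3][1]=5, U row3=(0, 0, 6, 6)
Step 3: pivot at (2,2) is 2.
  row3 ← row3 − (3)·row2  ⇒  L[3][2]=3, U row3=(0, 0, 0, 3)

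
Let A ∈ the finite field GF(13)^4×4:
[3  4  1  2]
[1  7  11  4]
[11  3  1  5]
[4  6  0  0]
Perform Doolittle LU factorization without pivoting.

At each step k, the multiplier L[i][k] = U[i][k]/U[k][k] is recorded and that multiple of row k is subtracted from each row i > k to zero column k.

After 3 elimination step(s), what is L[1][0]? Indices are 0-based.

L[1][0] = 9

[col 0] pivot 3
  R1 -= 9*R0 → (0, 10, 2, 12)  (L[1][0] := 9)
  R2 -= 8*R0 → (0, 10, 6, 2)  (L[2][0] := 8)
  R3 -= 10*R0 → (0, 5, 3, 6)  (L[3][0] := 10)
[col 1] pivot 10
  R2 -= 1*R1 → (0, 0, 4, 3)  (L[2][1] := 1)
  R3 -= 7*R1 → (0, 0, 2, 0)  (L[3][1] := 7)
[col 2] pivot 4
  R3 -= 7*R2 → (0, 0, 0, 5)  (L[3][2] := 7)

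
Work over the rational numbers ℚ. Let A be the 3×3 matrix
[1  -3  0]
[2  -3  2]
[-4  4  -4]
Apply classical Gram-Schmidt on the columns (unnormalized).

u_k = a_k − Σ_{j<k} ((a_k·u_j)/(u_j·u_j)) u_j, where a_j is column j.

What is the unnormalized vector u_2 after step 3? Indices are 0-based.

u_2 = (-16/89, 32/89, 12/89)

Step 1: u_0 = a_0 = (1, 2, -4).
Step 2: u_1 = a_1 − (-25/21)·u_0 = (-38/21, -13/21, -16/21).
Step 3: u_2 = a_2 − (20/21)·u_0 − (38/89)·u_1 = (-16/89, 32/89, 12/89).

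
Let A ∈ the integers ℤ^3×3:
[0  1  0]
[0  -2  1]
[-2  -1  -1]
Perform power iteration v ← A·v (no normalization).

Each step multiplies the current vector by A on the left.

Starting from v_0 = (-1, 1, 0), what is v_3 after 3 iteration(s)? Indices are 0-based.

v_3 = (5, -11, 0)

v_0 = (-1, 1, 0).
v_1 = A·v_0 = (1, -2, 1).
v_2 = A·v_1 = (-2, 5, -1).
v_3 = A·v_2 = (5, -11, 0).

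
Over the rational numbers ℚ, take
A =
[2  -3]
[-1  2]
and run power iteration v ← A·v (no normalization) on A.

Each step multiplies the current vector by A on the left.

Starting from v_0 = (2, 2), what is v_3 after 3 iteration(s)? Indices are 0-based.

v_3 = (-38, 22)

v_0 = (2, 2).
v_1 = A·v_0 = (-2, 2).
v_2 = A·v_1 = (-10, 6).
v_3 = A·v_2 = (-38, 22).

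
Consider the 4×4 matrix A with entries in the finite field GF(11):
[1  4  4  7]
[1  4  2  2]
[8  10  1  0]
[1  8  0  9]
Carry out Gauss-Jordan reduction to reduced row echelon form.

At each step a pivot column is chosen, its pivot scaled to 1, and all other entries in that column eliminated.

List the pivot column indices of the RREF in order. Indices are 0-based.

pivot columns: 0, 1, 2, 3

pivot(0,0)=1: scale R0 → (1, 4, 4, 7)
  clear (1,0): R1 −= (1)R0 → (0, 0, 9, 6)
  clear (2,0): R2 −= (8)R0 → (0, 0, 2, 10)
  clear (3,0): R3 −= (1)R0 → (0, 4, 7, 2)
pivot(1,1): swap R1↔R3
pivot(1,1)=4: scale R1 → (0, 1, 10, 6)
  clear (0,1): R0 −= (4)R1 → (1, 0, 8, 5)
pivot(2,2)=2: scale R2 → (0, 0, 1, 5)
  clear (0,2): R0 −= (8)R2 → (1, 0, 0, 9)
  clear (1,2): R1 −= (10)R2 → (0, 1, 0, 0)
  clear (3,2): R3 −= (9)R2 → (0, 0, 0, 5)
pivot(3,3)=5: scale R3 → (0, 0, 0, 1)
  clear (0,3): R0 −= (9)R3 → (1, 0, 0, 0)
  clear (2,3): R2 −= (5)R3 → (0, 0, 1, 0)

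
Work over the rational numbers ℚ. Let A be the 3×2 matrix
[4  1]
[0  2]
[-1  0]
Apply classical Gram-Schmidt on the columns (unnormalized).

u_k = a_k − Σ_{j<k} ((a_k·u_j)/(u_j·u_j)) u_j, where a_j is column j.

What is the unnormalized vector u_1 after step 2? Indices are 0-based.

Step 1: u_0 = a_0 = (4, 0, -1).
Step 2: u_1 = a_1 − (4/17)·u_0 = (1/17, 2, 4/17).

u_1 = (1/17, 2, 4/17)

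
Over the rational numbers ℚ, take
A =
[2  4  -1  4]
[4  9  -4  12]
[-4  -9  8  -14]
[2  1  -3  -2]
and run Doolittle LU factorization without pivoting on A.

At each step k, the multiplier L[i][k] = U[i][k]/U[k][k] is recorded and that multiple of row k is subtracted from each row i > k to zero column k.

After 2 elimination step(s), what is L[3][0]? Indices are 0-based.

L[3][0] = 1

[col 0] pivot 2
  R1 -= 2*R0 → (0, 1, -2, 4)  (L[1][0] := 2)
  R2 -= -2*R0 → (0, -1, 6, -6)  (L[2][0] := -2)
  R3 -= 1*R0 → (0, -3, -2, -6)  (L[3][0] := 1)
[col 1] pivot 1
  R2 -= -1*R1 → (0, 0, 4, -2)  (L[2][1] := -1)
  R3 -= -3*R1 → (0, 0, -8, 6)  (L[3][1] := -3)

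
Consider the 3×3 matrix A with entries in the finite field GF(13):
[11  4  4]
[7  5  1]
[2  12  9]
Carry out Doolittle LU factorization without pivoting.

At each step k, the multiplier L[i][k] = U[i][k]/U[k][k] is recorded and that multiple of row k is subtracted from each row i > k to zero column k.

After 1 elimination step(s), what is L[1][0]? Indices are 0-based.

L[1][0] = 3

[col 0] pivot 11
  R1 -= 3*R0 → (0, 6, 2)  (L[1][0] := 3)
  R2 -= 12*R0 → (0, 3, 0)  (L[2][0] := 12)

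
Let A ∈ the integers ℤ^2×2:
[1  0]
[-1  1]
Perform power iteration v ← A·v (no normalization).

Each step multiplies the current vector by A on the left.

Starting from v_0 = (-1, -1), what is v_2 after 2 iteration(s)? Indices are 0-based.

v_0 = (-1, -1).
v_1 = A·v_0 = (-1, 0).
v_2 = A·v_1 = (-1, 1).

v_2 = (-1, 1)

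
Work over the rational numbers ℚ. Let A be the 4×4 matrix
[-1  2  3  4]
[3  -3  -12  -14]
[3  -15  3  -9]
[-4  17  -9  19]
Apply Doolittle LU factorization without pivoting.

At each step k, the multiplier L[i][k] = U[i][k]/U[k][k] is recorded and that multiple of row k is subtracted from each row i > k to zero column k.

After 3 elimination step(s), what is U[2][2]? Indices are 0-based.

U[2][2] = 3

Step 1: pivot at (0,0) is -1.
  row1 ← row1 − (-3)·row0  ⇒  L[1][0]=-3, U row1=(0, 3, -3, -2)
  row2 ← row2 − (-3)·row0  ⇒  L[2][0]=-3, U row2=(0, -9, 12, 3)
  row3 ← row3 − (4)·row0  ⇒  L[3][0]=4, U row3=(0, 9, -21, 3)
Step 2: pivot at (1,1) is 3.
  row2 ← row2 − (-3)·row1  ⇒  L[2][1]=-3, U row2=(0, 0, 3, -3)
  row3 ← row3 − (3)·row1  ⇒  L[3][1]=3, U row3=(0, 0, -12, 9)
Step 3: pivot at (2,2) is 3.
  row3 ← row3 − (-4)·row2  ⇒  L[3][2]=-4, U row3=(0, 0, 0, -3)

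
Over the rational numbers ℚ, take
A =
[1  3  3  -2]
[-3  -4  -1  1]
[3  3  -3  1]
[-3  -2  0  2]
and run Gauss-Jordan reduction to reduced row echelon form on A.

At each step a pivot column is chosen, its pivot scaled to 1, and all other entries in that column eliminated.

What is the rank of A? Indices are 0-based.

rank = 4

[1] R0 /= 1  ⇒  (1, 3, 3, -2)
     R1 -= -3·R0  ⇒  (0, 5, 8, -5)
     R2 -= 3·R0  ⇒  (0, -6, -12, 7)
     R3 -= -3·R0  ⇒  (0, 7, 9, -4)
[2] R1 /= 5  ⇒  (0, 1, 8/5, -1)
     R0 -= 3·R1  ⇒  (1, 0, -9/5, 1)
     R2 -= -6·R1  ⇒  (0, 0, -12/5, 1)
     R3 -= 7·R1  ⇒  (0, 0, -11/5, 3)
[3] R2 /= -12/5  ⇒  (0, 0, 1, -5/12)
     R0 -= -9/5·R2  ⇒  (1, 0, 0, 1/4)
     R1 -= 8/5·R2  ⇒  (0, 1, 0, -1/3)
     R3 -= -11/5·R2  ⇒  (0, 0, 0, 25/12)
[4] R3 /= 25/12  ⇒  (0, 0, 0, 1)
     R0 -= 1/4·R3  ⇒  (1, 0, 0, 0)
     R1 -= -1/3·R3  ⇒  (0, 1, 0, 0)
     R2 -= -5/12·R3  ⇒  (0, 0, 1, 0)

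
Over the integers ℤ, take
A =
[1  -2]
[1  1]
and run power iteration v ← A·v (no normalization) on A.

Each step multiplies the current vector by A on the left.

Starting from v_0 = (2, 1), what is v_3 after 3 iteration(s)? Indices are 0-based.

v_3 = (-12, -3)

v_0 = (2, 1).
v_1 = A·v_0 = (0, 3).
v_2 = A·v_1 = (-6, 3).
v_3 = A·v_2 = (-12, -3).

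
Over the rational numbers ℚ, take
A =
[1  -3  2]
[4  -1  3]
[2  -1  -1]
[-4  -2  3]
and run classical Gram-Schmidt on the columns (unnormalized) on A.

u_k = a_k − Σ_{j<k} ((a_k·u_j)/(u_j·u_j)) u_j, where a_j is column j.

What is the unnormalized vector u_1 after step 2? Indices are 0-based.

Step 1: u_0 = a_0 = (1, 4, 2, -4).
Step 2: u_1 = a_1 − (-1/37)·u_0 = (-110/37, -33/37, -35/37, -78/37).

u_1 = (-110/37, -33/37, -35/37, -78/37)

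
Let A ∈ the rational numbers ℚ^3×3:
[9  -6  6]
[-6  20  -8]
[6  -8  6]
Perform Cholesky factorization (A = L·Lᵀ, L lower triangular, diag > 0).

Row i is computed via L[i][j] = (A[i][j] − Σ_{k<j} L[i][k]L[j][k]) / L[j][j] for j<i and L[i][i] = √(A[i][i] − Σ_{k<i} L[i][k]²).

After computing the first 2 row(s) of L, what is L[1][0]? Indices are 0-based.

L[1][0] = -2

Step 1: L[0][0] = √(9) = 3.
  L[1][0] = (-6) / L[0][0] = -2.
Step 2: L[1][1] = √(16) = 4.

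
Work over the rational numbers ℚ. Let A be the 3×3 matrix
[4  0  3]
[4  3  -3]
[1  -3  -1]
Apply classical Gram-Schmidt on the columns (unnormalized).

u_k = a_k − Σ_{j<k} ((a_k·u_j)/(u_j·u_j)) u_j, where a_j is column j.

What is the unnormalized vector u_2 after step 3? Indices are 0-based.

Step 1: u_0 = a_0 = (4, 4, 1).
Step 2: u_1 = a_1 − (3/11)·u_0 = (-12/11, 21/11, -36/11).
Step 3: u_2 = a_2 − (-1/33)·u_0 − (-7/19)·u_1 = (155/57, -124/57, -124/57).

u_2 = (155/57, -124/57, -124/57)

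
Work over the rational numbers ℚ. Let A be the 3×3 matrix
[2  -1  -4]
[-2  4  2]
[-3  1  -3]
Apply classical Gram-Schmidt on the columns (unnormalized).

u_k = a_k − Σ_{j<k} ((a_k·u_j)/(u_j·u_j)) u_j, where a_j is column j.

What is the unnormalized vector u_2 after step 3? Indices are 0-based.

u_2 = (-560/137, -56/137, -336/137)

Step 1: u_0 = a_0 = (2, -2, -3).
Step 2: u_1 = a_1 − (-13/17)·u_0 = (9/17, 42/17, -22/17).
Step 3: u_2 = a_2 − (-3/17)·u_0 − (114/137)·u_1 = (-560/137, -56/137, -336/137).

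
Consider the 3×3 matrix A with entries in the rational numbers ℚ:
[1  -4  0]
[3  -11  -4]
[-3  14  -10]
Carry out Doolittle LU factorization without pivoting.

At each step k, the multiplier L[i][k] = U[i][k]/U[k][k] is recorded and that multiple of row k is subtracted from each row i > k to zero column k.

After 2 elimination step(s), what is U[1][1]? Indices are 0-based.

U[1][1] = 1

[col 0] pivot 1
  R1 -= 3*R0 → (0, 1, -4)  (L[1][0] := 3)
  R2 -= -3*R0 → (0, 2, -10)  (L[2][0] := -3)
[col 1] pivot 1
  R2 -= 2*R1 → (0, 0, -2)  (L[2][1] := 2)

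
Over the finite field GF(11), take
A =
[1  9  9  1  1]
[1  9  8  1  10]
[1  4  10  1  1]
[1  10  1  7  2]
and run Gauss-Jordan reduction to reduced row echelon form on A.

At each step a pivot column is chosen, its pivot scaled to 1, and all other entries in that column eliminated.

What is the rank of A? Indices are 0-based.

pivot(0,0)=1: scale R0 → (1, 9, 9, 1, 1)
  clear (1,0): R1 −= (1)R0 → (0, 0, 10, 0, 9)
  clear (2,0): R2 −= (1)R0 → (0, 6, 1, 0, 0)
  clear (3,0): R3 −= (1)R0 → (0, 1, 3, 6, 1)
pivot(1,1): swap R1↔R2
pivot(1,1)=6: scale R1 → (0, 1, 2, 0, 0)
  clear (0,1): R0 −= (9)R1 → (1, 0, 2, 1, 1)
  clear (3,1): R3 −= (1)R1 → (0, 0, 1, 6, 1)
pivot(2,2)=10: scale R2 → (0, 0, 1, 0, 2)
  clear (0,2): R0 −= (2)R2 → (1, 0, 0, 1, 8)
  clear (1,2): R1 −= (2)R2 → (0, 1, 0, 0, 7)
  clear (3,2): R3 −= (1)R2 → (0, 0, 0, 6, 10)
pivot(3,3)=6: scale R3 → (0, 0, 0, 1, 9)
  clear (0,3): R0 −= (1)R3 → (1, 0, 0, 0, 10)

rank = 4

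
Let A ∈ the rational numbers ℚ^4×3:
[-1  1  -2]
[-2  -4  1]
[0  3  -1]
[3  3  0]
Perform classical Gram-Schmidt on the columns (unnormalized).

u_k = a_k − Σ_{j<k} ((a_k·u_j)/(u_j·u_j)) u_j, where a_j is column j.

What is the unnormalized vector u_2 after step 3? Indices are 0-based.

Step 1: u_0 = a_0 = (-1, -2, 0, 3).
Step 2: u_1 = a_1 − (8/7)·u_0 = (15/7, -12/7, 3, -3/7).
Step 3: u_2 = a_2 − (0)·u_0 − (-7/13)·u_1 = (-11/13, 1/13, 8/13, -3/13).

u_2 = (-11/13, 1/13, 8/13, -3/13)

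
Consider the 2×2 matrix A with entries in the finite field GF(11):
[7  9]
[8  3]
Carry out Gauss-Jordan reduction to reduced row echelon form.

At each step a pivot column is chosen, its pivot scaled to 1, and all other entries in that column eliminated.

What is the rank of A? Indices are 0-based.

[1] R0 /= 7  ⇒  (1, 6)
     R1 -= 8·R0  ⇒  (0, 10)
[2] R1 /= 10  ⇒  (0, 1)
     R0 -= 6·R1  ⇒  (1, 0)

rank = 2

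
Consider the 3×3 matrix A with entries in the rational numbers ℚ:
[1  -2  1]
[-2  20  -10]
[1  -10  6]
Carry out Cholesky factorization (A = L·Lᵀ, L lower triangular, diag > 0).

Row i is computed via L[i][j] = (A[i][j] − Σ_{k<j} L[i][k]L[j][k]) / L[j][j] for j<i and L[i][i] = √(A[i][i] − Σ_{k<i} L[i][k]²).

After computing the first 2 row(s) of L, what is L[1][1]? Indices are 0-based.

Step 1: L[0][0] = √(1) = 1.
  L[1][0] = (-2) / L[0][0] = -2.
Step 2: L[1][1] = √(16) = 4.

L[1][1] = 4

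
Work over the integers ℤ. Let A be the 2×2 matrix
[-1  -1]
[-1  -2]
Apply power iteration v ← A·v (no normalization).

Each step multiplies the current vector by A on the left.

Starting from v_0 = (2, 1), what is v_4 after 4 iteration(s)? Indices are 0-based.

v_4 = (47, 76)

v_0 = (2, 1).
v_1 = A·v_0 = (-3, -4).
v_2 = A·v_1 = (7, 11).
v_3 = A·v_2 = (-18, -29).
v_4 = A·v_3 = (47, 76).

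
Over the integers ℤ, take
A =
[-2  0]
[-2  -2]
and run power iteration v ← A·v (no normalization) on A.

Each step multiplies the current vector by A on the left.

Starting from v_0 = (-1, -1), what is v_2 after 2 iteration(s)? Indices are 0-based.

v_2 = (-4, -12)

v_0 = (-1, -1).
v_1 = A·v_0 = (2, 4).
v_2 = A·v_1 = (-4, -12).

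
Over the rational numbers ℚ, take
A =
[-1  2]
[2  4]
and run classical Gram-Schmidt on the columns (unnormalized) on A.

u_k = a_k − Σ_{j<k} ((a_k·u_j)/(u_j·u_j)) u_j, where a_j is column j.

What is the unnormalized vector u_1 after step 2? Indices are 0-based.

u_1 = (16/5, 8/5)

Step 1: u_0 = a_0 = (-1, 2).
Step 2: u_1 = a_1 − (6/5)·u_0 = (16/5, 8/5).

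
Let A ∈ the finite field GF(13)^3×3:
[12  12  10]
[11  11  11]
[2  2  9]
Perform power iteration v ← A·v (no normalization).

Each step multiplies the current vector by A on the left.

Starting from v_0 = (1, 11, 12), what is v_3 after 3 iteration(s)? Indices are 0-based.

v_3 = (10, 0, 4)

v_0 = (1, 11, 12).
v_1 = A·v_0 = (4, 4, 2).
v_2 = A·v_1 = (12, 6, 8).
v_3 = A·v_2 = (10, 0, 4).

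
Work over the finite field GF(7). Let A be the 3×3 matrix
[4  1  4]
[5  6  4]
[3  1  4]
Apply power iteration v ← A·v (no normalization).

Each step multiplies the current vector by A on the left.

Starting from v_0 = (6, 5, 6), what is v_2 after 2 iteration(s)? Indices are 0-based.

v_2 = (1, 5, 4)

v_0 = (6, 5, 6).
v_1 = A·v_0 = (4, 0, 5).
v_2 = A·v_1 = (1, 5, 4).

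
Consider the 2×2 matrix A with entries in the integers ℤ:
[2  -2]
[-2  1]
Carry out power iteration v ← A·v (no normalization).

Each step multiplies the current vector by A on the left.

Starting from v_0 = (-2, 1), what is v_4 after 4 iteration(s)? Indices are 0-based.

v_4 = (-278, 217)

v_0 = (-2, 1).
v_1 = A·v_0 = (-6, 5).
v_2 = A·v_1 = (-22, 17).
v_3 = A·v_2 = (-78, 61).
v_4 = A·v_3 = (-278, 217).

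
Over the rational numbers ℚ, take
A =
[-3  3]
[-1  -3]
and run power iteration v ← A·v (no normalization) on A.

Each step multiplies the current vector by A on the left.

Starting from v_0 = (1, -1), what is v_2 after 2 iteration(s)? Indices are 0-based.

v_2 = (24, 0)

v_0 = (1, -1).
v_1 = A·v_0 = (-6, 2).
v_2 = A·v_1 = (24, 0).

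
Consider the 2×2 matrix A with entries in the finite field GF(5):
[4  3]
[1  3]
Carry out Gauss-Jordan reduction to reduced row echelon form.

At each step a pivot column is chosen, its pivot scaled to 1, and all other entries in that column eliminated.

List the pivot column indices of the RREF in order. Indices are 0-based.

pivot columns: 0, 1

[1] R0 /= 4  ⇒  (1, 2)
     R1 -= 1·R0  ⇒  (0, 1)
[2] R1 /= 1  ⇒  (0, 1)
     R0 -= 2·R1  ⇒  (1, 0)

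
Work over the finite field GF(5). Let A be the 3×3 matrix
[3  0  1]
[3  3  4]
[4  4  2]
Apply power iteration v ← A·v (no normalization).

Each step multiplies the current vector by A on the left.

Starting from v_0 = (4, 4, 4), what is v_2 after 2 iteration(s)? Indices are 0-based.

v_0 = (4, 4, 4).
v_1 = A·v_0 = (1, 0, 0).
v_2 = A·v_1 = (3, 3, 4).

v_2 = (3, 3, 4)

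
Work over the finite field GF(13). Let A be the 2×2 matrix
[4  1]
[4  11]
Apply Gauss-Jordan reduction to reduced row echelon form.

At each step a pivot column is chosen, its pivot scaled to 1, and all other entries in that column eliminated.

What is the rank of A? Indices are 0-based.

step 1: normalize row 0 (÷4) = (1, 10)
  row 1: subtract 4×row0 = (0, 10)
step 2: normalize row 1 (÷10) = (0, 1)
  row 0: subtract 10×row1 = (1, 0)

rank = 2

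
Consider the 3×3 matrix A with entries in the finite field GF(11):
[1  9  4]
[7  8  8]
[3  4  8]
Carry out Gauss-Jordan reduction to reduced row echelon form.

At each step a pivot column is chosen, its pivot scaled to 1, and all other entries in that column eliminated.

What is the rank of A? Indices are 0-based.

[1] R0 /= 1  ⇒  (1, 9, 4)
     R1 -= 7·R0  ⇒  (0, 0, 2)
     R2 -= 3·R0  ⇒  (0, 10, 7)
[2] R1 <-> R2
[2] R1 /= 10  ⇒  (0, 1, 4)
     R0 -= 9·R1  ⇒  (1, 0, 1)
[3] R2 /= 2  ⇒  (0, 0, 1)
     R0 -= 1·R2  ⇒  (1, 0, 0)
     R1 -= 4·R2  ⇒  (0, 1, 0)

rank = 3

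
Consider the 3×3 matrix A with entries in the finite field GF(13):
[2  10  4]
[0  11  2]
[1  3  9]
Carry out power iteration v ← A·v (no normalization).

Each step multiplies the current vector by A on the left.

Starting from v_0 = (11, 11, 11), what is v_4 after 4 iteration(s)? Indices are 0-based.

v_4 = (1, 9, 11)

v_0 = (11, 11, 11).
v_1 = A·v_0 = (7, 0, 0).
v_2 = A·v_1 = (1, 0, 7).
v_3 = A·v_2 = (4, 1, 12).
v_4 = A·v_3 = (1, 9, 11).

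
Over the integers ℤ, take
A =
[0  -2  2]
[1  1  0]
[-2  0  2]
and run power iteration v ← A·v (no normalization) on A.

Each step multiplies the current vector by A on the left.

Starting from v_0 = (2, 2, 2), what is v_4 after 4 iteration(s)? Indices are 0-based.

v_0 = (2, 2, 2).
v_1 = A·v_0 = (0, 4, 0).
v_2 = A·v_1 = (-8, 4, 0).
v_3 = A·v_2 = (-8, -4, 16).
v_4 = A·v_3 = (40, -12, 48).

v_4 = (40, -12, 48)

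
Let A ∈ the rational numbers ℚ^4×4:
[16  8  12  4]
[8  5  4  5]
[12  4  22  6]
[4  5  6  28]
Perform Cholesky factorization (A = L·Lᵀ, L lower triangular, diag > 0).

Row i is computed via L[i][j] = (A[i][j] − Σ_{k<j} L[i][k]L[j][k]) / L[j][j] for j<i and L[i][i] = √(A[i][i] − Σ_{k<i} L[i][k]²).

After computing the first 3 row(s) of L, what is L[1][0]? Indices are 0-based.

Step 1: L[0][0] = √(16) = 4.
  L[1][0] = (8) / L[0][0] = 2.
Step 2: L[1][1] = √(1) = 1.
  L[2][0] = (12) / L[0][0] = 3.
  L[2][1] = (-2) / L[1][1] = -2.
Step 3: L[2][2] = √(9) = 3.

L[1][0] = 2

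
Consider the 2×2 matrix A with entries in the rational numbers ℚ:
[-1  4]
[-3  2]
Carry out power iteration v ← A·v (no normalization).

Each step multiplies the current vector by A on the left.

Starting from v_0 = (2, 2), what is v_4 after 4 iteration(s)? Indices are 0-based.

v_4 = (66, 218)

v_0 = (2, 2).
v_1 = A·v_0 = (6, -2).
v_2 = A·v_1 = (-14, -22).
v_3 = A·v_2 = (-74, -2).
v_4 = A·v_3 = (66, 218).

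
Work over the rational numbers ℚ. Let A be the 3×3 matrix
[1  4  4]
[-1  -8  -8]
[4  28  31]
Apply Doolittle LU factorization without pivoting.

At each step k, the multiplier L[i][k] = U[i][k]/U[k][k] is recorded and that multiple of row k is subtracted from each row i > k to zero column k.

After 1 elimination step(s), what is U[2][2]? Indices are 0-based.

Step 1: pivot at (0,0) is 1.
  row1 ← row1 − (-1)·row0  ⇒  L[1][0]=-1, U row1=(0, -4, -4)
  row2 ← row2 − (4)·row0  ⇒  L[2][0]=4, U row2=(0, 12, 15)

U[2][2] = 15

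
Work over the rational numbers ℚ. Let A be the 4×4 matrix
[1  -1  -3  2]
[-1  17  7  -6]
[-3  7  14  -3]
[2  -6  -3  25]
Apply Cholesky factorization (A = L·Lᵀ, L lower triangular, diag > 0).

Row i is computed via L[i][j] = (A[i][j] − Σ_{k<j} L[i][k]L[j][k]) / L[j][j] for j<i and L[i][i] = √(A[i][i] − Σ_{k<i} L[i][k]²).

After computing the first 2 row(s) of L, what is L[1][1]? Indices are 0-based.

Step 1: L[0][0] = √(1) = 1.
  L[1][0] = (-1) / L[0][0] = -1.
Step 2: L[1][1] = √(16) = 4.

L[1][1] = 4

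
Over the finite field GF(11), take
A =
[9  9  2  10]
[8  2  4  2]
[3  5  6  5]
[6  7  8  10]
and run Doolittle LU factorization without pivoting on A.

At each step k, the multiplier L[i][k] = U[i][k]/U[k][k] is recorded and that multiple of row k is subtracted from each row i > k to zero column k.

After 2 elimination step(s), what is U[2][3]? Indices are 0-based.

U[2][3] = 1

k=0: U[0][0]=9
  eliminate (1,0): mult=7, new row 1: (0, 5, 1, 9); set L[1][0]=7
  eliminate (2,0): mult=4, new row 2: (0, 2, 9, 9); set L[2][0]=4
  eliminate (3,0): mult=8, new row 3: (0, 1, 3, 7); set L[3][0]=8
k=1: U[1][1]=5
  eliminate (2,1): mult=7, new row 2: (0, 0, 2, 1); set L[2][1]=7
  eliminate (3,1): mult=9, new row 3: (0, 0, 5, 3); set L[3][1]=9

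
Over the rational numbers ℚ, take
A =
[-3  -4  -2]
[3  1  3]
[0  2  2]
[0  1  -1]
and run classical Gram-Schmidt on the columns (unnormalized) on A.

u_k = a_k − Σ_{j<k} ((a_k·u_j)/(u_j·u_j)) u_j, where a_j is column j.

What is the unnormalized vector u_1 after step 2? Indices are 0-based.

u_1 = (-3/2, -3/2, 2, 1)

Step 1: u_0 = a_0 = (-3, 3, 0, 0).
Step 2: u_1 = a_1 − (5/6)·u_0 = (-3/2, -3/2, 2, 1).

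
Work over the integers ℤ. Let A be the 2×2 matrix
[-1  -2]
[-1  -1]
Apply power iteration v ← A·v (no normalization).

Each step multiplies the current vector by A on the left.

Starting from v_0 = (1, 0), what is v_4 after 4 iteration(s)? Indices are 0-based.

v_0 = (1, 0).
v_1 = A·v_0 = (-1, -1).
v_2 = A·v_1 = (3, 2).
v_3 = A·v_2 = (-7, -5).
v_4 = A·v_3 = (17, 12).

v_4 = (17, 12)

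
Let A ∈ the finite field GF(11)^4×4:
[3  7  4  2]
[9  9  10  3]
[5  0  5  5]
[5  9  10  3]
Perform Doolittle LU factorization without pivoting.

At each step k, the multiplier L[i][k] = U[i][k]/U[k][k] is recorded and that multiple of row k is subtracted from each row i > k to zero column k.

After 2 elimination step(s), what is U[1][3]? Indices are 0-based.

U[1][3] = 8

k=0: U[0][0]=3
  eliminate (1,0): mult=3, new row 1: (0, 10, 9, 8); set L[1][0]=3
  eliminate (2,0): mult=9, new row 2: (0, 3, 2, 9); set L[2][0]=9
  eliminate (3,0): mult=9, new row 3: (0, 1, 7, 7); set L[3][0]=9
k=1: U[1][1]=10
  eliminate (2,1): mult=8, new row 2: (0, 0, 7, 0); set L[2][1]=8
  eliminate (3,1): mult=10, new row 3: (0, 0, 5, 4); set L[3][1]=10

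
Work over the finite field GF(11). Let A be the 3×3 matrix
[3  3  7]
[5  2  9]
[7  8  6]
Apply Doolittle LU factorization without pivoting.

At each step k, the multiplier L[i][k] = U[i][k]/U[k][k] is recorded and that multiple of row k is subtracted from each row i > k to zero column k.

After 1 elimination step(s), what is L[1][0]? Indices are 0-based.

L[1][0] = 9

k=0: U[0][0]=3
  eliminate (1,0): mult=9, new row 1: (0, 8, 1); set L[1][0]=9
  eliminate (2,0): mult=6, new row 2: (0, 1, 8); set L[2][0]=6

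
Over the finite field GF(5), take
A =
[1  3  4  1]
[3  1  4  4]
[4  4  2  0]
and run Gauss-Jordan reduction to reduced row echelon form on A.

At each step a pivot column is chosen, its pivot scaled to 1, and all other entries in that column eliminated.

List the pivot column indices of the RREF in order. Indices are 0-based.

step 1: normalize row 0 (÷1) = (1, 3, 4, 1)
  row 1: subtract 3×row0 = (0, 2, 2, 1)
  row 2: subtract 4×row0 = (0, 2, 1, 1)
step 2: normalize row 1 (÷2) = (0, 1, 1, 3)
  row 0: subtract 3×row1 = (1, 0, 1, 2)
  row 2: subtract 2×row1 = (0, 0, 4, 0)
step 3: normalize row 2 (÷4) = (0, 0, 1, 0)
  row 0: subtract 1×row2 = (1, 0, 0, 2)
  row 1: subtract 1×row2 = (0, 1, 0, 3)

pivot columns: 0, 1, 2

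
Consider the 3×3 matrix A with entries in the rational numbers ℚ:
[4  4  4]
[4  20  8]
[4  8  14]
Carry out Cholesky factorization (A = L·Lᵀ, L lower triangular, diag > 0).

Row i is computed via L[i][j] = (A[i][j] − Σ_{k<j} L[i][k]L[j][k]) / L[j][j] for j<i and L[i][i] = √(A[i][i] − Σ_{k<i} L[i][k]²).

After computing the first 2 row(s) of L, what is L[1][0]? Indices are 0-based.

Step 1: L[0][0] = √(4) = 2.
  L[1][0] = (4) / L[0][0] = 2.
Step 2: L[1][1] = √(16) = 4.

L[1][0] = 2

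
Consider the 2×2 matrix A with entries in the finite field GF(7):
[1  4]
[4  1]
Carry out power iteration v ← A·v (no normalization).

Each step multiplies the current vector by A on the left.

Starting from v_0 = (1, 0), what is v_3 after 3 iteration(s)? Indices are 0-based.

v_0 = (1, 0).
v_1 = A·v_0 = (1, 4).
v_2 = A·v_1 = (3, 1).
v_3 = A·v_2 = (0, 6).

v_3 = (0, 6)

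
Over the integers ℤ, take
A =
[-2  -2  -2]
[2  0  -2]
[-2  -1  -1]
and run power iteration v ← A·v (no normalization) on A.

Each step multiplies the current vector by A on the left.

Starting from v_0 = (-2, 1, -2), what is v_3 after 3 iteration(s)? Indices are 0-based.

v_0 = (-2, 1, -2).
v_1 = A·v_0 = (6, 0, 5).
v_2 = A·v_1 = (-22, 2, -17).
v_3 = A·v_2 = (74, -10, 59).

v_3 = (74, -10, 59)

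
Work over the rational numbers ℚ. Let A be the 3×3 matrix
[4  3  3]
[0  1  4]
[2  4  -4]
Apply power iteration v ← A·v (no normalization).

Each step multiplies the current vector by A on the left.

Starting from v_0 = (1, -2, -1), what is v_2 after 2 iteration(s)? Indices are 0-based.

v_0 = (1, -2, -1).
v_1 = A·v_0 = (-5, -6, -2).
v_2 = A·v_1 = (-44, -14, -26).

v_2 = (-44, -14, -26)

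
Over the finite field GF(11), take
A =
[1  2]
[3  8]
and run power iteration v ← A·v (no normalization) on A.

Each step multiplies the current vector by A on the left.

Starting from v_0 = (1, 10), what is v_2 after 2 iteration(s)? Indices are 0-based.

v_0 = (1, 10).
v_1 = A·v_0 = (10, 6).
v_2 = A·v_1 = (0, 1).

v_2 = (0, 1)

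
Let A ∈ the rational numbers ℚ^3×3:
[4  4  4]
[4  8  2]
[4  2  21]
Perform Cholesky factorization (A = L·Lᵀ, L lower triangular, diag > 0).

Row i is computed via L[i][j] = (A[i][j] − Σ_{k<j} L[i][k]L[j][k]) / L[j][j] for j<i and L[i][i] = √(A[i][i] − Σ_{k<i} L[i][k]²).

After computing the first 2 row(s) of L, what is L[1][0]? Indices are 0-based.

L[1][0] = 2

Step 1: L[0][0] = √(4) = 2.
  L[1][0] = (4) / L[0][0] = 2.
Step 2: L[1][1] = √(4) = 2.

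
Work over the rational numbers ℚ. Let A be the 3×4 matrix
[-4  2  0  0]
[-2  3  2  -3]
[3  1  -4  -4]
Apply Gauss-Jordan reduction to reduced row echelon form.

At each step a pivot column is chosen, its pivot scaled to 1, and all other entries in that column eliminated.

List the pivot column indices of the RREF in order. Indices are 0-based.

[1] R0 /= -4  ⇒  (1, -1/2, 0, 0)
     R1 -= -2·R0  ⇒  (0, 2, 2, -3)
     R2 -= 3·R0  ⇒  (0, 5/2, -4, -4)
[2] R1 /= 2  ⇒  (0, 1, 1, -3/2)
     R0 -= -1/2·R1  ⇒  (1, 0, 1/2, -3/4)
     R2 -= 5/2·R1  ⇒  (0, 0, -13/2, -1/4)
[3] R2 /= -13/2  ⇒  (0, 0, 1, 1/26)
     R0 -= 1/2·R2  ⇒  (1, 0, 0, -10/13)
     R1 -= 1·R2  ⇒  (0, 1, 0, -20/13)

pivot columns: 0, 1, 2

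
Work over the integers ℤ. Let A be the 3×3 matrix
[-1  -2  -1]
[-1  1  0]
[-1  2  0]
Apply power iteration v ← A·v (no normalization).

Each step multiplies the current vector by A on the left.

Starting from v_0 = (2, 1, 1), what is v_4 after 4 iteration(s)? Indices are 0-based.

v_4 = (23, 15, 12)

v_0 = (2, 1, 1).
v_1 = A·v_0 = (-5, -1, 0).
v_2 = A·v_1 = (7, 4, 3).
v_3 = A·v_2 = (-18, -3, 1).
v_4 = A·v_3 = (23, 15, 12).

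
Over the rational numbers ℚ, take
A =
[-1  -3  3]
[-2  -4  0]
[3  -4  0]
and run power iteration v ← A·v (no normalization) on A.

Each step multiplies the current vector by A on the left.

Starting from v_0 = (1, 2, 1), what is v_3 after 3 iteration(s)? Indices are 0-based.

v_0 = (1, 2, 1).
v_1 = A·v_0 = (-4, -10, -5).
v_2 = A·v_1 = (19, 48, 28).
v_3 = A·v_2 = (-79, -230, -135).

v_3 = (-79, -230, -135)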